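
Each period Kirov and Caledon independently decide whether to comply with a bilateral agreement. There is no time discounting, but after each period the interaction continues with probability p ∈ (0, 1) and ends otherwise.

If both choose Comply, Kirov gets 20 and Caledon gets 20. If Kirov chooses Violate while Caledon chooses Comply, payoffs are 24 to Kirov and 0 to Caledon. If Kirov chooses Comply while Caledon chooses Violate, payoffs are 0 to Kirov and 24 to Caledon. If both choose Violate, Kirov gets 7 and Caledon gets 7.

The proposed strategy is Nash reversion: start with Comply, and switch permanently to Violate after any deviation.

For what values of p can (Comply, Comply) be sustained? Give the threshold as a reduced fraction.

Expected cooperation value is 20 + p·20 + p²·20 + … = 20/(1−p); deviation gives 24 + p·7/(1−p).
20 ≥ 24(1−p) + 7p ⇒ 17p ≥ 4 ⇒ p ≥ 4/17.

4/17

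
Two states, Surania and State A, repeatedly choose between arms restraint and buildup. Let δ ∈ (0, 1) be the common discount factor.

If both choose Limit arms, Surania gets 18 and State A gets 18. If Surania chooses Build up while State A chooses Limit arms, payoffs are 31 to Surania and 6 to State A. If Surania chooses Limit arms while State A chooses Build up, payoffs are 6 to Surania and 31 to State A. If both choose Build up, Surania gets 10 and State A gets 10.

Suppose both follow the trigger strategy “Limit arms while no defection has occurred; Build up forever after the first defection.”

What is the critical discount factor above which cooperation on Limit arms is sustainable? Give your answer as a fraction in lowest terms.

Under grim trigger the critical discount factor is (T−C)/(T−P) with T = 31, C = 18, P = 10.
δ* = (31−18)/(31−10) = 13/21.

13/21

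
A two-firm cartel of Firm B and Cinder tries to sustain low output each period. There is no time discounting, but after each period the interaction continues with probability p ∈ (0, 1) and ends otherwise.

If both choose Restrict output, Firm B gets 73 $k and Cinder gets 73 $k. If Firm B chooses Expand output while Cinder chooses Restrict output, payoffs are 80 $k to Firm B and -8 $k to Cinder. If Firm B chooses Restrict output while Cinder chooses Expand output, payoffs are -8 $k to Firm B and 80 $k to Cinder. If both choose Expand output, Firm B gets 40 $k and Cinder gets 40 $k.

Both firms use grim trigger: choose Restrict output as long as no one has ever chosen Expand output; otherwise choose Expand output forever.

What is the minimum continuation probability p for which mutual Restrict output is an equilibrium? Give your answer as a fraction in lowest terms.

7/40

Expected cooperation value is 73 + p·73 + p²·73 + … = 73/(1−p); deviation gives 80 + p·40/(1−p).
73 ≥ 80(1−p) + 40p ⇒ 40p ≥ 7 ⇒ p ≥ 7/40.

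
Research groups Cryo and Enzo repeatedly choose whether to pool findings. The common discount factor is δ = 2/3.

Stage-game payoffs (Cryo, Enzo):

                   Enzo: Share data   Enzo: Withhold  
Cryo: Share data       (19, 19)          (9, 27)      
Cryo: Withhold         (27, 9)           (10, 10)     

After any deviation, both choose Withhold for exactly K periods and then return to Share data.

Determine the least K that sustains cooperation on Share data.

2

IC: δ(1−δ^K)/(1−δ) ≥ (27−19)/(19−10) = 8/9.
With δ = 2/3: need 1 − δ^K ≥ 8/9·(1−2/3)/(2/3), i.e. δ^K ≤ 0.5556.
Since (2/3)^1 = 0.6667 and (2/3)^2 = 0.4444, the smallest such K is 2.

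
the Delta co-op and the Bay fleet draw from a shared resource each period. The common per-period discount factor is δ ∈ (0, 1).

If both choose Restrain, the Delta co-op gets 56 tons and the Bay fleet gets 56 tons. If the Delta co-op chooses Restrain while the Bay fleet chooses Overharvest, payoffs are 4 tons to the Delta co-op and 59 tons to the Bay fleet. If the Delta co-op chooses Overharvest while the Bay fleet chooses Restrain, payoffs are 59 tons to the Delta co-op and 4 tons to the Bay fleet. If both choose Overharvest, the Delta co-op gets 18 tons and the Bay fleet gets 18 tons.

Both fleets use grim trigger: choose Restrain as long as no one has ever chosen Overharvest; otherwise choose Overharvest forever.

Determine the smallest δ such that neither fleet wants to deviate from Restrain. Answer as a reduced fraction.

Cooperation forever yields 56 each period: 56/(1−δ).
Deviating yields 59 once, then 18 forever: 59 + 18δ/(1−δ).
No profitable deviation requires 56/(1−δ) ≥ 59 + 18δ/(1−δ).
Multiplying by (1−δ): 56 ≥ 59(1−δ) + 18δ = 59 − 41δ.
So 41δ ≥ 3, i.e. δ ≥ 3/41.

3/41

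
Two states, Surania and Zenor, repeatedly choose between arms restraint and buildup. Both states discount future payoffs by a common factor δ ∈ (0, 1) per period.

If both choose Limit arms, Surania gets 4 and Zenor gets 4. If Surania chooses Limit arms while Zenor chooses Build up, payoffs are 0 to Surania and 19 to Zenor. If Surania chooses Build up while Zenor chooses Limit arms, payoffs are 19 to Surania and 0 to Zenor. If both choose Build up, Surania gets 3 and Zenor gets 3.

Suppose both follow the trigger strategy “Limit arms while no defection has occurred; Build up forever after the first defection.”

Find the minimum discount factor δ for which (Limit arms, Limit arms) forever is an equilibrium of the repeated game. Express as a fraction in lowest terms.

15/16

Under grim trigger the critical discount factor is (T−C)/(T−P) with T = 19, C = 4, P = 3.
δ* = (19−4)/(19−3) = 15/16.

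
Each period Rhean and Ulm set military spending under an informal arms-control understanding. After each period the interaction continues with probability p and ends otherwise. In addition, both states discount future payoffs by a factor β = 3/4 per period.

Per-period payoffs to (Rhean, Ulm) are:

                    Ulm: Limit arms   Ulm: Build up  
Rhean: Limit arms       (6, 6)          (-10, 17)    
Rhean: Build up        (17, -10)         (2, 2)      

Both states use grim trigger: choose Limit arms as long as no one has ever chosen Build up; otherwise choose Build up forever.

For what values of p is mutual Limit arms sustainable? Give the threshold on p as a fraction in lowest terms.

Expected continuation weight on next period's payoff is β·p = 3/4·p, which plays the role of the discount factor.
Cooperation requires 3/4·p ≥ (17−6)/(17−2) = 11/15, hence p ≥ 44/45.

44/45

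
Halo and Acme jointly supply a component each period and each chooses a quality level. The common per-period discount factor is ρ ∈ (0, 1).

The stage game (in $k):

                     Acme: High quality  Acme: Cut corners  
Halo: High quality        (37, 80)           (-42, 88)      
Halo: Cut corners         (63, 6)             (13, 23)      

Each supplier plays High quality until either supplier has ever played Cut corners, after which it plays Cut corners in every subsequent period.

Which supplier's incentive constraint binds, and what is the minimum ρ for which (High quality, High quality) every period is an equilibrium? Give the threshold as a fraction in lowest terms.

For Halo: deviation gain 63−37 = 26, per-period punishment loss 37−13 = 24. IC gives ρ ≥ 26/50 = 13/25.
For Acme: gain 8, loss 57 per period, so ρ ≥ 8/65.
The tighter constraint is Halo's, so cooperation needs ρ ≥ 13/25.

Halo; ρ ≥ 13/25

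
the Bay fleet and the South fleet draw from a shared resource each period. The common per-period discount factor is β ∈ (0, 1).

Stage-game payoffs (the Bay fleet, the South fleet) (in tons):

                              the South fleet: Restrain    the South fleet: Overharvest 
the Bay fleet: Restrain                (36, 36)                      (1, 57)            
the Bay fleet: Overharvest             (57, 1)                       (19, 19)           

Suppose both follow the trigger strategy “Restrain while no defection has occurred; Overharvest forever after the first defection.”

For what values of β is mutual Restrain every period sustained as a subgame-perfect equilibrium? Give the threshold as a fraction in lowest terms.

Cooperation forever yields 36 each period: 36/(1−β).
Deviating yields 57 once, then 19 forever: 57 + 19β/(1−β).
No profitable deviation requires 36/(1−β) ≥ 57 + 19β/(1−β).
Multiplying by (1−β): 36 ≥ 57(1−β) + 19β = 57 − 38β.
So 38β ≥ 21, i.e. β ≥ 21/38.

21/38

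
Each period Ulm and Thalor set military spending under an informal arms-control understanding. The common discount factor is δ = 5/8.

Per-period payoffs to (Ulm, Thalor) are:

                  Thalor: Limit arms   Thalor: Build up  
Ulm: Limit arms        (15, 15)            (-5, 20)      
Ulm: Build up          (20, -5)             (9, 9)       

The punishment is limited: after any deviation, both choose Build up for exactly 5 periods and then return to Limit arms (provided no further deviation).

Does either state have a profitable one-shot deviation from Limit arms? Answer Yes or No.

IC: δ+…+δ^5 ≥ (20−15)/(15−9) = 5/6.
At δ = 5/8: partial sum = 1.5077 ≥ 0.8333. Cooperation sustainable.

No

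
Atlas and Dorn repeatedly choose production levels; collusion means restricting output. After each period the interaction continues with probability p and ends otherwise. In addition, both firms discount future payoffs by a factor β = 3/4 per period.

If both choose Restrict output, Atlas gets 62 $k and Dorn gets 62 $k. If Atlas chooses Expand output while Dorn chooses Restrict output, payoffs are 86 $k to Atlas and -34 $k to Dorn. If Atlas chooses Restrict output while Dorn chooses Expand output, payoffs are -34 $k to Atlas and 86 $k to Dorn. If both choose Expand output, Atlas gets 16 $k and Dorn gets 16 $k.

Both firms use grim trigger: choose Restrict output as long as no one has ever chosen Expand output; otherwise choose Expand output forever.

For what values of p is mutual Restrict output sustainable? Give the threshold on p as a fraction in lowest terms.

16/35

With continuation probability p and discount β, the effective per-period discount factor is βp.
Grim-trigger IC: βp ≥ (86−62)/(86−16) = 12/35.
So p ≥ (12/35)/(3/4) = 16/35.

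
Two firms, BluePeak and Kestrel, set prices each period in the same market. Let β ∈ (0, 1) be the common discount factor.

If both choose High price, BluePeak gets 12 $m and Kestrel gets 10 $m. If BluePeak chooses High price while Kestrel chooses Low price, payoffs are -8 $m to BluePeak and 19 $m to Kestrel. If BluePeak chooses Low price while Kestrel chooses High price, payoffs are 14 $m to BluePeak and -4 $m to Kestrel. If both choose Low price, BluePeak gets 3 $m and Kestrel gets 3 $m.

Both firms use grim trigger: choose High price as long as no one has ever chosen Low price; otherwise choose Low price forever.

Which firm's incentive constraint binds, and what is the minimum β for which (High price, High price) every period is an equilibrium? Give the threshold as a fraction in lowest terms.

BluePeak: cooperation gives 12 each period; deviation gives 14 once then 3 forever.
  12/(1−β) ≥ 14 + 3β/(1−β) ⇒ β ≥ 2/11.
Kestrel: cooperation gives 10 each period; deviation gives 19 once then 3 forever.
  β ≥ 9/16.
Both must hold, so the binding constraint is Kestrel's: β ≥ 9/16.

Kestrel; β ≥ 9/16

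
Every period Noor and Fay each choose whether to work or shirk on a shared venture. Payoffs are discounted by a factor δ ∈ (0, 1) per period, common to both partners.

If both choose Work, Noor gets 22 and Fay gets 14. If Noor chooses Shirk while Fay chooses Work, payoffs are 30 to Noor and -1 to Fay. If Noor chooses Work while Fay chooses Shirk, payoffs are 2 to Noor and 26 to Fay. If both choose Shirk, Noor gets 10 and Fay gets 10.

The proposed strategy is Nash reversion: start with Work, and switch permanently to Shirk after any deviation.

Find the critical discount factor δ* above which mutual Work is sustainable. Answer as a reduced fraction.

3/4

Noor: cooperation gives 22 each period; deviation gives 30 once then 10 forever.
  22/(1−δ) ≥ 30 + 10δ/(1−δ) ⇒ δ ≥ 8/20 = 2/5.
Fay: cooperation gives 14 each period; deviation gives 26 once then 10 forever.
  δ ≥ 12/16 = 3/4.
Both must hold, so the binding constraint is Fay's: δ ≥ 3/4.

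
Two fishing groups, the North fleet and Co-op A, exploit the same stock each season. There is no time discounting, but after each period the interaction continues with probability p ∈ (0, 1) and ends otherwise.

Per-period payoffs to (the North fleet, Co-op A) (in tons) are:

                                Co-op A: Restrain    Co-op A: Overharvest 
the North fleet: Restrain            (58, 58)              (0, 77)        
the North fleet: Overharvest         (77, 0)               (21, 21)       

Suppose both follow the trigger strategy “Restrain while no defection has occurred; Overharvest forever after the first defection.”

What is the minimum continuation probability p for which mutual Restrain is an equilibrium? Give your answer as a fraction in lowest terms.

Expected cooperation value is 58 + p·58 + p²·58 + … = 58/(1−p); deviation gives 77 + p·21/(1−p).
58 ≥ 77(1−p) + 21p ⇒ 56p ≥ 19 ⇒ p ≥ 19/56.

19/56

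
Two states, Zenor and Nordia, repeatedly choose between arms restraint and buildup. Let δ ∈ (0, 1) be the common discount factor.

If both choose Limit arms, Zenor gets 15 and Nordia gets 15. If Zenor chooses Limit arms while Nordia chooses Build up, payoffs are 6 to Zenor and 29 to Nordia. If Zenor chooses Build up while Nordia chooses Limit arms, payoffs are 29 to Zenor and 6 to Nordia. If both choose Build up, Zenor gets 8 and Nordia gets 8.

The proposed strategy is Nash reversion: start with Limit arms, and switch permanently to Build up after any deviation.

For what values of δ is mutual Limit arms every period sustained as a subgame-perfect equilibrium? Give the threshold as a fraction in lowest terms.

15/(1−δ) ≥ 29 + 8δ/(1−δ)
15 ≥ 29 − 21δ
δ ≥ 14/21 = 2/3.

2/3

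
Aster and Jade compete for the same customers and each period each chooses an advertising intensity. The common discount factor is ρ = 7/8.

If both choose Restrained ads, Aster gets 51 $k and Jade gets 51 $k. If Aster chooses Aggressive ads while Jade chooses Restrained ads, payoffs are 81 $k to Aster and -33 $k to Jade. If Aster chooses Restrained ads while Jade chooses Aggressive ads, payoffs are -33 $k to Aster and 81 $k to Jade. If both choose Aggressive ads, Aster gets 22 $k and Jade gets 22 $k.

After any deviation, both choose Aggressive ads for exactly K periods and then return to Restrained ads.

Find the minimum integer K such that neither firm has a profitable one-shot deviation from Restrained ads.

2

No profitable deviation requires (51−22)(ρ+…+ρ^K) ≥ 81−51, i.e. ρ+…+ρ^K ≥ 30/29 ≈ 1.0345.
With ρ = 7/8, the partial sums are K=1: 0.8750, K=2: 1.6406.
K = 2 is the first length at which the sum reaches 1.0345.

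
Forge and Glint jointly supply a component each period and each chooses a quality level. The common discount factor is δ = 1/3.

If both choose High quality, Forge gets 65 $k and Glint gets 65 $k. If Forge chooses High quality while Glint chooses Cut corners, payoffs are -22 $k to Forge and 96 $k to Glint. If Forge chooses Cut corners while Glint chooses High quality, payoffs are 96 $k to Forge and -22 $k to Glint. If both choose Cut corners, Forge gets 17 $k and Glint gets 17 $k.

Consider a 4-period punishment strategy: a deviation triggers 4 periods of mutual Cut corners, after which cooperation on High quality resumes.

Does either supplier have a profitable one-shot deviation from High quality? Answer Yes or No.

Comparing payoff streams over the 5 periods until play realigns: cooperate → 65(1+δ+…+δ^4); deviate → 96 + 17(δ+…+δ^4).
Cooperation is sustained iff (65−17)(δ+…+δ^4) ≥ 96−65.
δ+…+δ^4 = 1/3·(1−(1/3)^4)/(1−1/3) = 0.4938, and (96−65)/(65−17) = 0.6458.
0.4938 < 0.6458, so cooperation is not sustainable.

Yes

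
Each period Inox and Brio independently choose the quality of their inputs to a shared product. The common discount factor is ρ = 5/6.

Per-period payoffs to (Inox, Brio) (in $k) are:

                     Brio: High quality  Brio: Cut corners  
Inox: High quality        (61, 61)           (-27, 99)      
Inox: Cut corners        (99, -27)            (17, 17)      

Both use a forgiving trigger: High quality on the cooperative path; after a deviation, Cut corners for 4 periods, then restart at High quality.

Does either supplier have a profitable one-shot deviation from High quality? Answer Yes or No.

No

Comparing payoff streams over the 5 periods until play realigns: cooperate → 61(1+ρ+…+ρ^4); deviate → 99 + 17(ρ+…+ρ^4).
Cooperation is sustained iff (61−17)(ρ+…+ρ^4) ≥ 99−61.
ρ+…+ρ^4 = 5/6·(1−(5/6)^4)/(1−5/6) = 2.5887, and (99−61)/(61−17) = 0.8636.
2.5887 ≥ 0.8636, so cooperation is sustainable.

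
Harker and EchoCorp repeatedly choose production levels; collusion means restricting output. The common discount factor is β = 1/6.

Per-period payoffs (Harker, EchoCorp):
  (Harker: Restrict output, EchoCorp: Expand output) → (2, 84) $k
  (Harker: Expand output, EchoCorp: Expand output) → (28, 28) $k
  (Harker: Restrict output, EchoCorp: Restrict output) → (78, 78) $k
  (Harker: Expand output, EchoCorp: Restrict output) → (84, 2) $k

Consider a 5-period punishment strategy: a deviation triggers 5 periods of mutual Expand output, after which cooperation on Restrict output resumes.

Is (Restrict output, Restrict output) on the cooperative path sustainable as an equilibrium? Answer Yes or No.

A one-shot deviation gives 84 now, then 28 for 5 periods, then back to 78.
Gain from deviating: (84−78) today; loss: (78−28) in each of the next 5 periods.
No-deviation condition: (78−28)(β+…+β^5) ≥ 84−78, i.e. β+…+β^5 ≥ 3/25.
At β = 1/6: β+…+β^5 = 0.2000 ≥ 0.1200.
So cooperation is sustainable.

Yes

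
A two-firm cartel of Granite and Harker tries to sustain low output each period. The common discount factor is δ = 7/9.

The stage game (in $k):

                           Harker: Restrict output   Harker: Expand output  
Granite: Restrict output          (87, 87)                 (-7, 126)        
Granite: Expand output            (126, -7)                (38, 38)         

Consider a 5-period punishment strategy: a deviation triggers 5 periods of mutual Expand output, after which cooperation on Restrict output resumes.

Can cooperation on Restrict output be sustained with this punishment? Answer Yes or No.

Yes

A one-shot deviation gives 126 now, then 38 for 5 periods, then back to 87.
Gain from deviating: (126−87) today; loss: (87−38) in each of the next 5 periods.
No-deviation condition: (87−38)(δ+…+δ^5) ≥ 126−87, i.e. δ+…+δ^5 ≥ 39/49.
At δ = 7/9: δ+…+δ^5 = 2.5038 ≥ 0.7959.
So cooperation is sustainable.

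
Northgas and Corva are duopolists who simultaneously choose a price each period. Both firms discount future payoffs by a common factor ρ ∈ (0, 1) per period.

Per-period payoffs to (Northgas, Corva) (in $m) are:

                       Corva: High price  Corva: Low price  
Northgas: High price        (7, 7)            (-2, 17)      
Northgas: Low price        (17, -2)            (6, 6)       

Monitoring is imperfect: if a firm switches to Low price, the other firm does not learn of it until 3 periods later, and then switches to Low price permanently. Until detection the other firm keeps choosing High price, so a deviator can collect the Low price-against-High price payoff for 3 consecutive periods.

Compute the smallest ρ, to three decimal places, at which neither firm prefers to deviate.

A deviator earns 17 for 3 periods, then 6 forever; cooperating earns 7 forever. Multiplying the IC by (1−ρ):
7 ≥ 17(1−ρ^3) + 6ρ^3, so 11·ρ^3 ≥ 10 and ρ^3 ≥ 10/11.
ρ ≥ (10/11)^(1/3) ≈ 0.969.

0.969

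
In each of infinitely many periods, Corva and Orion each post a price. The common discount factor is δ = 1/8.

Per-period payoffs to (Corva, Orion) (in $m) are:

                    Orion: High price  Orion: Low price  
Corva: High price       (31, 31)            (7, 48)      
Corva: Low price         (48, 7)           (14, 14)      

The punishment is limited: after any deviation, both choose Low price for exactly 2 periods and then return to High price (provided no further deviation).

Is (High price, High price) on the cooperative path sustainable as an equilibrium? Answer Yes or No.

No

IC: δ+…+δ^2 ≥ (48−31)/(31−14) = 1.
At δ = 1/8: partial sum = 0.1406 < 1.0000. Cooperation not sustainable.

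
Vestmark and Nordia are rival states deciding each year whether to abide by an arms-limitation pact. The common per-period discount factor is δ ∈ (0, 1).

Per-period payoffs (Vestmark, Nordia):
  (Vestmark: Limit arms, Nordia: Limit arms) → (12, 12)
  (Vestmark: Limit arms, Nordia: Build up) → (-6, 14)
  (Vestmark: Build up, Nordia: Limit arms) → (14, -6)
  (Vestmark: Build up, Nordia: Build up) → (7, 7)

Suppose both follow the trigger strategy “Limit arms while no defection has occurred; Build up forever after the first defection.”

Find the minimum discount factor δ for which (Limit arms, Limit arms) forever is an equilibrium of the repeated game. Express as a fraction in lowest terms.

2/7

Cooperation forever yields 12 each period: 12/(1−δ).
Deviating yields 14 once, then 7 forever: 14 + 7δ/(1−δ).
No profitable deviation requires 12/(1−δ) ≥ 14 + 7δ/(1−δ).
Multiplying by (1−δ): 12 ≥ 14(1−δ) + 7δ = 14 − 7δ.
So 7δ ≥ 2, i.e. δ ≥ 2/7.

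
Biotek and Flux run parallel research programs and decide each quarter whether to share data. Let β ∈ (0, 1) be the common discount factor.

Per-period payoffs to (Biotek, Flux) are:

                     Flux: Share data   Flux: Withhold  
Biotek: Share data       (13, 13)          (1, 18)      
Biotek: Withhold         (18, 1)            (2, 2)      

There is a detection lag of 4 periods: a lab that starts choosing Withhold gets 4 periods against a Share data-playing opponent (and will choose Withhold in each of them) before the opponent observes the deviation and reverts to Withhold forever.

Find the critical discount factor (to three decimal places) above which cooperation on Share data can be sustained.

The best deviation is to choose Withhold for all 4 undetected periods, earning 18 each, then 2 forever once detected.
Deviation value: 18(1−β^4)/(1−β) + 2β^4/(1−β); cooperation value: 13/(1−β).
IC: 13 ≥ 18(1−β^4) + 2β^4 = 18 − 16β^4.
So β^4 ≥ 5/16, giving β ≥ (5/16)^(1/4) ≈ 0.748.

0.748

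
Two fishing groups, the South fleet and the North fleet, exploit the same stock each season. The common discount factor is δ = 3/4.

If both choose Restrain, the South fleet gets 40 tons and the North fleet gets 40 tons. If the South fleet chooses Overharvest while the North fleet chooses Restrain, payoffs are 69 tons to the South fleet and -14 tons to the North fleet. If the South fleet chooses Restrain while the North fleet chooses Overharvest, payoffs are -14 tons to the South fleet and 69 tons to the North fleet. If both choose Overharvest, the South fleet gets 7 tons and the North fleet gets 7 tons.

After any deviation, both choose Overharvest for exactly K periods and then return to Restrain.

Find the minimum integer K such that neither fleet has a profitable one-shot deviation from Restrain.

2

Need Σ_{k=1}^{K} δ^k ≥ (69−40)/(40−7) = 0.8788 at δ = 3/4.
At K = 1 the sum is 0.7500 < 0.8788; at K = 2 it is 1.3125 ≥ 0.8788.
So the minimum punishment length is K = 2.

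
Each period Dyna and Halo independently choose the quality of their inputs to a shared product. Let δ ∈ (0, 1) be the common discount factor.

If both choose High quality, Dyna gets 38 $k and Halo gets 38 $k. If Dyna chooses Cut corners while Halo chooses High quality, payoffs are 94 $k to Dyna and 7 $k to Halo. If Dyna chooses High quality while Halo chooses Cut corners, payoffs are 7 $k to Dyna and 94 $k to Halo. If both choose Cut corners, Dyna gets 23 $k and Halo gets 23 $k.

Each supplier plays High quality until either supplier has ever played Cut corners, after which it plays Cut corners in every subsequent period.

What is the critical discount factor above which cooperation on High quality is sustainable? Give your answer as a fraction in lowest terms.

56/71

Cooperation forever yields 38 each period: 38/(1−δ).
Deviating yields 94 once, then 23 forever: 94 + 23δ/(1−δ).
No profitable deviation requires 38/(1−δ) ≥ 94 + 23δ/(1−δ).
Multiplying by (1−δ): 38 ≥ 94(1−δ) + 23δ = 94 − 71δ.
So 71δ ≥ 56, i.e. δ ≥ 56/71.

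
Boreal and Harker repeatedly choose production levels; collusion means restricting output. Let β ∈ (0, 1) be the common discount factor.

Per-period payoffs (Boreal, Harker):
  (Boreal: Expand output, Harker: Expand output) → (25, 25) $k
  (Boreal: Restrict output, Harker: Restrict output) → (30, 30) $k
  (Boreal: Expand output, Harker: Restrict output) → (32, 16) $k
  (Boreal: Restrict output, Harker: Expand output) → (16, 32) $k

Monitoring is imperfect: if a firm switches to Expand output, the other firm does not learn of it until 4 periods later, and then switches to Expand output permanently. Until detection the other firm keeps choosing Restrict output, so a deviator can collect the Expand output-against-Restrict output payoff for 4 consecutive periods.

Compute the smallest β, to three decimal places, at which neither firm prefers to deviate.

0.731

The best deviation is to choose Expand output for all 4 undetected periods, earning 32 each, then 25 forever once detected.
Deviation value: 32(1−β^4)/(1−β) + 25β^4/(1−β); cooperation value: 30/(1−β).
IC: 30 ≥ 32(1−β^4) + 25β^4 = 32 − 7β^4.
So β^4 ≥ 2/7, giving β ≥ (2/7)^(1/4) ≈ 0.731.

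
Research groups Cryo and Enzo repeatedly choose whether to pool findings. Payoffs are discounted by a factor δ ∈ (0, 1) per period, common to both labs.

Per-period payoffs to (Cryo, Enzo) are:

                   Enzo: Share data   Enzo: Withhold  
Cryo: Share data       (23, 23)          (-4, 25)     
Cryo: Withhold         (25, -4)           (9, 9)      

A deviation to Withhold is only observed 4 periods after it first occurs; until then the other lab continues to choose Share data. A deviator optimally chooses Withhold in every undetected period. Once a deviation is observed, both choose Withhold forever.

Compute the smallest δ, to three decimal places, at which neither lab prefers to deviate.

0.595

A deviator earns 25 for 4 periods, then 9 forever; cooperating earns 23 forever. Multiplying the IC by (1−δ):
23 ≥ 25(1−δ^4) + 9δ^4, so 16·δ^4 ≥ 2 and δ^4 ≥ 1/8.
δ ≥ (1/8)^(1/4) ≈ 0.595.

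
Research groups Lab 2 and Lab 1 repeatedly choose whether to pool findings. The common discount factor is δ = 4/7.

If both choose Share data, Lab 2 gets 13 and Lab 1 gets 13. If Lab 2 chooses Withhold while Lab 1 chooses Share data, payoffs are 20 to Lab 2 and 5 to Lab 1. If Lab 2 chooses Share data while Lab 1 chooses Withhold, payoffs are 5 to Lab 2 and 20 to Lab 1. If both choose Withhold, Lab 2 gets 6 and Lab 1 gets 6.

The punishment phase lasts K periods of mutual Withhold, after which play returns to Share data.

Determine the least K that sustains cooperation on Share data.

3

Need Σ_{k=1}^{K} δ^k ≥ (20−13)/(13−6) = 1.0000 at δ = 4/7.
At K = 2 the sum is 0.8980 < 1.0000; at K = 3 it is 1.0845 ≥ 1.0000.
So the minimum punishment length is K = 3.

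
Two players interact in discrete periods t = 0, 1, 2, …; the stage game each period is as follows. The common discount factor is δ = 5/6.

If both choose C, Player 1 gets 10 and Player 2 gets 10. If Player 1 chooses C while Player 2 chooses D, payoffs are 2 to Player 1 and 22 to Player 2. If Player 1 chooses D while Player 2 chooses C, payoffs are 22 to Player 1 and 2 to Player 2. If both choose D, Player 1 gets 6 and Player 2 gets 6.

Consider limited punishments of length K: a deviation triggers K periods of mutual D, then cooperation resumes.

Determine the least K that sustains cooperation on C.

6

IC: δ(1−δ^K)/(1−δ) ≥ (22−10)/(10−6) = 3.
With δ = 5/6: need 1 − δ^K ≥ 3·(1−5/6)/(5/6), i.e. δ^K ≤ 0.4000.
Since (5/6)^5 = 0.4019 and (5/6)^6 = 0.3349, the smallest such K is 6.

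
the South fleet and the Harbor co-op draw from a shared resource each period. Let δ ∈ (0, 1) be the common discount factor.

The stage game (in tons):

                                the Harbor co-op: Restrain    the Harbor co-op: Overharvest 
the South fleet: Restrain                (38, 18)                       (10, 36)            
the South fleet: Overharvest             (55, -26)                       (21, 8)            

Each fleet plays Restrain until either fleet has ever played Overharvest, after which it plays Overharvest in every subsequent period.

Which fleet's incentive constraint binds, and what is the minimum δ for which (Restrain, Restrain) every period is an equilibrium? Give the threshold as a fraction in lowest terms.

the Harbor co-op; δ ≥ 9/14

For the South fleet: deviation gain 55−38 = 17, per-period punishment loss 38−21 = 17. IC gives δ ≥ 17/34 = 1/2.
For the Harbor co-op: gain 18, loss 10 per period, so δ ≥ 18/28 = 9/14.
The tighter constraint is the Harbor co-op's, so cooperation needs δ ≥ 9/14.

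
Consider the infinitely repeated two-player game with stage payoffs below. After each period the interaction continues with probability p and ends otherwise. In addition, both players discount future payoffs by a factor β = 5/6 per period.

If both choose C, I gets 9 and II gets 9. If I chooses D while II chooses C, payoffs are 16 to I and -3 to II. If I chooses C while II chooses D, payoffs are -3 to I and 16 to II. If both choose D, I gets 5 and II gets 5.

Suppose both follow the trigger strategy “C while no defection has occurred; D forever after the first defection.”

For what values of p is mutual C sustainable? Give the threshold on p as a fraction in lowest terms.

42/55

With continuation probability p and discount β, the effective per-period discount factor is βp.
Grim-trigger IC: βp ≥ (16−9)/(16−5) = 7/11.
So p ≥ (7/11)/(5/6) = 42/55.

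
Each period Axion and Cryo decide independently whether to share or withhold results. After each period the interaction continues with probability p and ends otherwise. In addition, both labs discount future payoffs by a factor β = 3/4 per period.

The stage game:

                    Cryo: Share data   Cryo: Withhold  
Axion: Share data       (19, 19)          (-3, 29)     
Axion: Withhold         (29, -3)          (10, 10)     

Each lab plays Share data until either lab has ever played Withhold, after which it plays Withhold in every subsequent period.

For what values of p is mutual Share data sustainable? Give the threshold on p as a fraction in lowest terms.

40/57

With continuation probability p and discount β, the effective per-period discount factor is βp.
Grim-trigger IC: βp ≥ (29−19)/(29−10) = 10/19.
So p ≥ (10/19)/(3/4) = 40/57.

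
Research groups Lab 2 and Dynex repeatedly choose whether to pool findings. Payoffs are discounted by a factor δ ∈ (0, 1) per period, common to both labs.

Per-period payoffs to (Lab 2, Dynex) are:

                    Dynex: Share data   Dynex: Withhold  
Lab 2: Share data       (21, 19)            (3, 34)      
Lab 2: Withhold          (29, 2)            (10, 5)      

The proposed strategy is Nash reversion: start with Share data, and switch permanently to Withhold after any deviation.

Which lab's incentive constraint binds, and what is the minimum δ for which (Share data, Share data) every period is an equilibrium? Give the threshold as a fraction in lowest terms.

Dynex; δ ≥ 15/29

For Lab 2: deviation gain 29−21 = 8, per-period punishment loss 21−10 = 11. IC gives δ ≥ 8/19.
For Dynex: gain 15, loss 14 per period, so δ ≥ 15/29.
The tighter constraint is Dynex's, so cooperation needs δ ≥ 15/29.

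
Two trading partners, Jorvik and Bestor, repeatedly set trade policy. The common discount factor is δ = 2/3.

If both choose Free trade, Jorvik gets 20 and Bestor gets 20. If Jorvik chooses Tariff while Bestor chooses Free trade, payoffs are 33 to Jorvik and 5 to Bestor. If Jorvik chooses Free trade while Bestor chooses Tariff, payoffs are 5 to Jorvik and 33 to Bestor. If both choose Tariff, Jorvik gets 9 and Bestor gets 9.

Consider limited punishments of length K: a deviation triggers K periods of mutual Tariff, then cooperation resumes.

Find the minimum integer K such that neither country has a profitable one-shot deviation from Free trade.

3

Need Σ_{k=1}^{K} δ^k ≥ (33−20)/(20−9) = 1.1818 at δ = 2/3.
At K = 2 the sum is 1.1111 < 1.1818; at K = 3 it is 1.4074 ≥ 1.1818.
So the minimum punishment length is K = 3.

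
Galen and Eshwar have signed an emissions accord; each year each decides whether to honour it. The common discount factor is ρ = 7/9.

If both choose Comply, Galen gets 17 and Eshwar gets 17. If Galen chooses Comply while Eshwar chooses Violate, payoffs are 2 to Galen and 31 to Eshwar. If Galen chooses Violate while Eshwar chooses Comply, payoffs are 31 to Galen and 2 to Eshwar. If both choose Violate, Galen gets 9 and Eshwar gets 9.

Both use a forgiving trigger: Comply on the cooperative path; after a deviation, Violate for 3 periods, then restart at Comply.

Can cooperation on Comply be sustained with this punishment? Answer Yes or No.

IC: ρ+…+ρ^3 ≥ (31−17)/(17−9) = 7/4.
At ρ = 7/9: partial sum = 1.8532 ≥ 1.7500. Cooperation sustainable.

Yes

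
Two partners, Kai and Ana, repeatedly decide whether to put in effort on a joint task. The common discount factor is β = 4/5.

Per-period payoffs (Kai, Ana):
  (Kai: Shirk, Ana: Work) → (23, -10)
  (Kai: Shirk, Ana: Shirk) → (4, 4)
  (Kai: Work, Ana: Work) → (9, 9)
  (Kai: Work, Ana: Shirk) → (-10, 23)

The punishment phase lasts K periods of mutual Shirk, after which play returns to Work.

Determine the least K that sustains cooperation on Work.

No profitable deviation requires (9−4)(β+…+β^K) ≥ 23−9, i.e. β+…+β^K ≥ 14/5 ≈ 2.8000.
With β = 4/5, the partial sums are K=1: 0.8000, K=2: 1.4400, K=3: 1.9520, K=4: 2.3616, K=5: 2.6893, K=6: 2.9514.
K = 6 is the first length at which the sum reaches 2.8000.

6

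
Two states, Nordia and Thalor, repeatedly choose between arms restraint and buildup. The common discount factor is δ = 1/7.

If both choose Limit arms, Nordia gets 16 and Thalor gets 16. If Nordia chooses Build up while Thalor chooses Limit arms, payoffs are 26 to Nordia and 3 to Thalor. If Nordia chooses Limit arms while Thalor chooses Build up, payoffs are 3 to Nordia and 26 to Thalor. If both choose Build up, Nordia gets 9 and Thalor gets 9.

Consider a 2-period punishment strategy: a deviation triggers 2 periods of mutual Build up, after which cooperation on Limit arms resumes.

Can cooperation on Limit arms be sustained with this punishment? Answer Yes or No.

IC: δ+…+δ^2 ≥ (26−16)/(16−9) = 10/7.
At δ = 1/7: partial sum = 0.1633 < 1.4286. Cooperation not sustainable.

No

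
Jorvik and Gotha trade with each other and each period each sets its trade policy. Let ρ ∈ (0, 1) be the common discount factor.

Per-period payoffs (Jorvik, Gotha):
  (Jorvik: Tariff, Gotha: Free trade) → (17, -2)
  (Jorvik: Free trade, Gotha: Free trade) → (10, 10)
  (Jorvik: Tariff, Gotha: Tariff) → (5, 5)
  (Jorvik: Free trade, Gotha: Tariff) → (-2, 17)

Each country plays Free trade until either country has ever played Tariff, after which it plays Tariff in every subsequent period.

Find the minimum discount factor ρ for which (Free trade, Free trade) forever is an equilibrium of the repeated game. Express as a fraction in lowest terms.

Cooperation forever yields 10 each period: 10/(1−ρ).
Deviating yields 17 once, then 5 forever: 17 + 5ρ/(1−ρ).
No profitable deviation requires 10/(1−ρ) ≥ 17 + 5ρ/(1−ρ).
Multiplying by (1−ρ): 10 ≥ 17(1−ρ) + 5ρ = 17 − 12ρ.
So 12ρ ≥ 7, i.e. ρ ≥ 7/12.

7/12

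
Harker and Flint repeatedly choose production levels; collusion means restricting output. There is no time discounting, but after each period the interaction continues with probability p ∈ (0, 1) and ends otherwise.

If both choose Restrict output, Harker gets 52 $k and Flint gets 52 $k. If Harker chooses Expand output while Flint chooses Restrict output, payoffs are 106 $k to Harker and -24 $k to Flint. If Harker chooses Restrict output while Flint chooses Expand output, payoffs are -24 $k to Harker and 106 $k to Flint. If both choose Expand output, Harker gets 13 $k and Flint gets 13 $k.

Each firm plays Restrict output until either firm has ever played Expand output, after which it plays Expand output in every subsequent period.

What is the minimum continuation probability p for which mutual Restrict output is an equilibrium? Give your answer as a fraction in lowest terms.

18/31

Expected cooperation value is 52 + p·52 + p²·52 + … = 52/(1−p); deviation gives 106 + p·13/(1−p).
52 ≥ 106(1−p) + 13p ⇒ 93p ≥ 54 ⇒ p ≥ 54/93 = 18/31.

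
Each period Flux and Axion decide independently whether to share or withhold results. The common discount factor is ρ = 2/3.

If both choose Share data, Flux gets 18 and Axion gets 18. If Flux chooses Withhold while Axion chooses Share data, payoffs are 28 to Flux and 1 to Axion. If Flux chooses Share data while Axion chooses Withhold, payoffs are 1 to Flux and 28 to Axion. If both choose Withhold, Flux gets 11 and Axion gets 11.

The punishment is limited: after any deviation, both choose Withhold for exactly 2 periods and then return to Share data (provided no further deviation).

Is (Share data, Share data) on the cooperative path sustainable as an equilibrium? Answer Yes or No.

No

IC: ρ+…+ρ^2 ≥ (28−18)/(18−11) = 10/7.
At ρ = 2/3: partial sum = 1.1111 < 1.4286. Cooperation not sustainable.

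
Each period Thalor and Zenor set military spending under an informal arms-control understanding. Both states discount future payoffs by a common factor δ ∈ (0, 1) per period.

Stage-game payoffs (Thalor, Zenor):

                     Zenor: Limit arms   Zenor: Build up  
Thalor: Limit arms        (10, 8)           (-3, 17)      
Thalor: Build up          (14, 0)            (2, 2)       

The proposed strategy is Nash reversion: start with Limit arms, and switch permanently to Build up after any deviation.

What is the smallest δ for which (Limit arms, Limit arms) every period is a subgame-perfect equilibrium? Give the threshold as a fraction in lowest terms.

Thalor's threshold: (14−10)/(14−2) = 1/3.
Zenor's threshold: (17−8)/(17−2) = 3/5.
1/3 < 3/5, so Zenor binds and δ* = 3/5.

3/5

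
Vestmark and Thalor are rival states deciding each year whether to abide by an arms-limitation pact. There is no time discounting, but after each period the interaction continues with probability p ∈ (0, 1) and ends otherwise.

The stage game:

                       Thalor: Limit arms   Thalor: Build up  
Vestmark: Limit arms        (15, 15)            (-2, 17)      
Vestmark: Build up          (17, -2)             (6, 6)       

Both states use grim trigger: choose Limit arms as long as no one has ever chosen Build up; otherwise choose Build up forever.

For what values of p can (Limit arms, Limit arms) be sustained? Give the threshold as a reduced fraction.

2/11

Expected cooperation value is 15 + p·15 + p²·15 + … = 15/(1−p); deviation gives 17 + p·6/(1−p).
15 ≥ 17(1−p) + 6p ⇒ 11p ≥ 2 ⇒ p ≥ 2/11.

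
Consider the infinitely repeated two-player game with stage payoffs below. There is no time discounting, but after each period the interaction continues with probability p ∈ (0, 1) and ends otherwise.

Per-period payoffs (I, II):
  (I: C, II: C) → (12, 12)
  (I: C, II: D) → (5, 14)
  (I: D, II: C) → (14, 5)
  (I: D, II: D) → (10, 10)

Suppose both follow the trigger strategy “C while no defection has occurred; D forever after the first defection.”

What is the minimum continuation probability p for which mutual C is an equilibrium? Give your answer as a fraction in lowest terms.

With no time discounting, the continuation probability p plays the role of the discount factor.
Grim-trigger IC: 12/(1−p) ≥ 14 + 10p/(1−p) ⇒ p ≥ (14−12)/(14−10) = 1/2.

1/2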